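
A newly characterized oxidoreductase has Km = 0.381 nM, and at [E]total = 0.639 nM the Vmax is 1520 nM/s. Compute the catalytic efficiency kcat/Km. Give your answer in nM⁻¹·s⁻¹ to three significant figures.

6240 nM⁻¹·s⁻¹

kcat = Vmax/[E]total = 1520/0.639 = 2380 s⁻¹.
kcat/Km = 2380/0.381 = 6240 nM⁻¹·s⁻¹.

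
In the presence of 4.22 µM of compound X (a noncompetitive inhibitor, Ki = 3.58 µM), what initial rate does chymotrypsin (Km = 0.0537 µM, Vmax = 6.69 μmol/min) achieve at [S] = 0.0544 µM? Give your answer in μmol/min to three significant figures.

With α = 1 + [I]/Ki = 1 + 4.22/3.58 = 2.179, the noncompetitive rate law is v = (Vmax/α)·[S] / (Km + [S]).
v = (6.69/2.179)×0.0544 / (0.0537 + 0.0544) = 0.1670/0.1081 = 1.55 μmol/min.

1.55 μmol/min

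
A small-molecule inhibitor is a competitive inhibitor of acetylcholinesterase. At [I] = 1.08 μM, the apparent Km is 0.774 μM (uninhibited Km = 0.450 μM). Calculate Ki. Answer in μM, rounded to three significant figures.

Competitive: Km,app = α·Km with α = 1 + [I]/Ki.
α = Km,app/Km = 0.774/0.450 = 1.720.
Ki = [I]/(α − 1) = 1.08/0.7200 = 1.50 μM.

1.50 μM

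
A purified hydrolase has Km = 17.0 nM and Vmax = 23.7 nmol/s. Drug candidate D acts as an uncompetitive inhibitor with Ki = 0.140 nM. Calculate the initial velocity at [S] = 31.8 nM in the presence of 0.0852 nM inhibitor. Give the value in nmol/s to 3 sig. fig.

11.1 nmol/s

α = 1 + [I]/Ki = 1 + 0.0852/0.140 = 1.609.
For an uncompetitive inhibitor, both parameters are divided by α, giving Vmax/α and Km/α: Km,app = 10.6 nM, Vmax,app = 14.7 nmol/s.
v = Vmax,app·[S]/(Km,app + [S]) = 14.7 × 31.8/(10.6 + 31.8) = 11.1 nmol/s.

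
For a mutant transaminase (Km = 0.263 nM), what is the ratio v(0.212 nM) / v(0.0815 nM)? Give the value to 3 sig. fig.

Since Vmax cancels, v₂/v₁ = [S]₂(Km+[S]₁) / [S]₁(Km+[S]₂).
= 0.212×(0.263+0.0815) / (0.0815×(0.263+0.212)) = 0.07303/0.03871 = 1.89.

1.89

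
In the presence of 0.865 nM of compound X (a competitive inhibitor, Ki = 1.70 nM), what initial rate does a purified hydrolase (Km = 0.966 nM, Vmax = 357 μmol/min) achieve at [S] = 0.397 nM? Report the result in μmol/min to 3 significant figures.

With α = 1 + [I]/Ki = 1 + 0.865/1.70 = 1.509, the competitive rate law is v = Vmax[S] / (αKm + [S]).
v = 357×0.397 / (1.509×0.966 + 0.397) = 141.7/1.855 = 76.4 μmol/min.

76.4 μmol/min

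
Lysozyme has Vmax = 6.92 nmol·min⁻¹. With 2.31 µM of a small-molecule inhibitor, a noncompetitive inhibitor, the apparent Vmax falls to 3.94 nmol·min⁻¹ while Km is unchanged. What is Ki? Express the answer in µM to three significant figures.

3.05 µM

Noncompetitive: Vmax,app = Vmax/α with α = 1 + [I]/Ki.
α = Vmax/Vmax,app = 6.92/3.94 = 1.756.
Since α = 1 + [I]/Ki, [I]/Ki = 1.756 − 1 = 0.7563 and Ki = 2.31/0.7563 = 3.05 µM.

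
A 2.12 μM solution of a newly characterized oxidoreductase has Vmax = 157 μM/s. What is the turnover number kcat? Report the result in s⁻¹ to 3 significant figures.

74.1 s⁻¹

kcat = Vmax/[E]total = 157 μM/s / 2.12 μM = 74.1 s⁻¹.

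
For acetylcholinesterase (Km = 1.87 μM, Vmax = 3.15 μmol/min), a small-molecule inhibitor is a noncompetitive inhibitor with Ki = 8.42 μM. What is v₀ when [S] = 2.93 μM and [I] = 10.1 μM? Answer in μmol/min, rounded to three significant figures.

0.874 μmol/min

With α = 1 + [I]/Ki = 1 + 10.1/8.42 = 2.200, the noncompetitive rate law is v = (Vmax/α)·[S] / (Km + [S]).
v = (3.15/2.200)×2.93 / (1.87 + 2.93) = 4.196/4.800 = 0.874 μmol/min.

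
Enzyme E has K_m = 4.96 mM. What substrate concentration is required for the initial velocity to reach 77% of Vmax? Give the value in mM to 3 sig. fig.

16.6 mM

v/Vmax = [S]/(Km+[S]) = 0.77, so [S] = Km·0.77/(1 − 0.77) = 4.96 × 3.348.
[S] = 16.6 mM.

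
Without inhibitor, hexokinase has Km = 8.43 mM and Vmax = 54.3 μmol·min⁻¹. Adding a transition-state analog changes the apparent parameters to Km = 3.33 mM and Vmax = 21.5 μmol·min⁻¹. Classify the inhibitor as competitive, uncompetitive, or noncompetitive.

uncompetitive

Both Km and Vmax decrease by the same factor (~2.53-fold) — characteristic of uncompetitive inhibition.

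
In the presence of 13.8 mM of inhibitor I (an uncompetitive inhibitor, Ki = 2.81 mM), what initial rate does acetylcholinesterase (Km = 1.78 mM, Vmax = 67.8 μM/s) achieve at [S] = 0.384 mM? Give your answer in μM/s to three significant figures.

6.43 μM/s

With α = 1 + [I]/Ki = 1 + 13.8/2.81 = 5.911, the uncompetitive rate law is v = (Vmax/α)·[S] / (Km/α + [S]).
v = (67.8/5.911)×0.384 / (1.78/5.911 + 0.384) = 4.405/0.6851 = 6.43 μM/s.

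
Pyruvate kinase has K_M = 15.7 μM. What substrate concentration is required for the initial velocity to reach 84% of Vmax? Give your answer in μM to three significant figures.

82.4 μM

v/Vmax = [S]/(Km+[S]) = 0.84, so [S] = Km·0.84/(1 − 0.84) = 15.7 × 5.250.
[S] = 82.4 μM.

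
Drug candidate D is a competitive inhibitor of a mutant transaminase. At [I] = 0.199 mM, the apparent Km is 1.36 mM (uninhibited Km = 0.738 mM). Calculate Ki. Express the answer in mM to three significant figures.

0.236 mM

Competitive: Km,app = α·Km with α = 1 + [I]/Ki.
α = Km,app/Km = 1.36/0.738 = 1.843.
Since α = 1 + [I]/Ki, [I]/Ki = 1.843 − 1 = 0.8428 and Ki = 0.199/0.8428 = 0.236 mM.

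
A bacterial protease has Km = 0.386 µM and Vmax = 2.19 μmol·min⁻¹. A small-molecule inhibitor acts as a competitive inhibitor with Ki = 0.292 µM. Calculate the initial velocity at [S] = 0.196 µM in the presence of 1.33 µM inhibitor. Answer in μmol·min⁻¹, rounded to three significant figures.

With α = 1 + [I]/Ki = 1 + 1.33/0.292 = 5.555, the competitive rate law is v = Vmax[S] / (αKm + [S]).
v = 2.19×0.196 / (5.555×0.386 + 0.196) = 0.4292/2.340 = 0.183 μmol·min⁻¹.

0.183 μmol·min⁻¹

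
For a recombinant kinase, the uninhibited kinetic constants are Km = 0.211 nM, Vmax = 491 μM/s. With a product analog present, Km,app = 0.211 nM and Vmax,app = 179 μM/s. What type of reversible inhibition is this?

Vmax decreases (491 → 179 μM/s) while Km is unchanged — pure noncompetitive inhibition.

noncompetitive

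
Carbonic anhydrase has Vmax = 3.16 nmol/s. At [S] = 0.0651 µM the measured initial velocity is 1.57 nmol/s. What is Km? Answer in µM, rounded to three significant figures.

0.0659 µM

v/Vmax = 1.57/3.16 = 0.4968 = [S]/(Km+[S]).
So Km + [S] = [S]/0.4968 = 0.1310 µM, giving Km = 0.1310 − 0.0651 = 0.0659 µM.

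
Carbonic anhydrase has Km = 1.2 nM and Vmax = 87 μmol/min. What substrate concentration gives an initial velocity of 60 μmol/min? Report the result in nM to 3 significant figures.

Rearranging v = Vmax[S]/(Km+[S]) gives [S] = Km·v/(Vmax − v).
[S] = 1.2 × 60 / (87 − 60) = 72.00/27.00 = 2.67 nM.

2.67 nM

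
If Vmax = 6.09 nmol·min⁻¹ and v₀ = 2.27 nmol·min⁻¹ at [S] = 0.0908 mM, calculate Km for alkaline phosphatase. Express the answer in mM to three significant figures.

0.153 mM

From v = Vmax[S]/(Km+[S]), Km = [S](Vmax − v)/v.
Km = 0.0908 × (6.09 − 2.27) / 2.27 = 0.3469/2.27 = 0.153 mM.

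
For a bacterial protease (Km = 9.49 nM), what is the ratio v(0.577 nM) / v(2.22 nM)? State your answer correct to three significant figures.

0.302

The fractional saturations are [S]/(Km+[S]) = 2.22/11.71 = 0.1896 and 0.577/10.07 = 0.05732.
v₂/v₁ is just their ratio: 0.05732/0.1896 = 0.302.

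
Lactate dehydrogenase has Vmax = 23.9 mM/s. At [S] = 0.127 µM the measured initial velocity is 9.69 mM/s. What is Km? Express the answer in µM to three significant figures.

0.186 µM

From v = Vmax[S]/(Km+[S]), Km = [S](Vmax − v)/v.
Km = 0.127 × (23.9 − 9.69) / 9.69 = 1.805/9.69 = 0.186 µM.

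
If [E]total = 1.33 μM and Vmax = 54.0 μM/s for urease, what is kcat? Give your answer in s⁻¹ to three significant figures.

40.6 s⁻¹

kcat = Vmax/[E]total = 54.0 μM/s / 1.33 μM = 40.6 s⁻¹.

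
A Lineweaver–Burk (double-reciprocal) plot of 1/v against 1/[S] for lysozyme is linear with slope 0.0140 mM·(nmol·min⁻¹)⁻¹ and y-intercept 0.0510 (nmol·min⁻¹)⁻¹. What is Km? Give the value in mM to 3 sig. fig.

y-intercept = 1/Vmax ⇒ Vmax = 19.6 nmol·min⁻¹; slope = Km/Vmax ⇒ Km = slope × Vmax.
Km = 0.0140 × 19.6 = 0.275 mM.

0.275 mM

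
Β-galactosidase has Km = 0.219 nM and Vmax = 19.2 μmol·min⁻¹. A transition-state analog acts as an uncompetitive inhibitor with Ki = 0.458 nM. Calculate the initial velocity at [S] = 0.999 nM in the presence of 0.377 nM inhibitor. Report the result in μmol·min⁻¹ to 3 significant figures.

9.40 μmol·min⁻¹

α = 1 + [I]/Ki = 1 + 0.377/0.458 = 1.823.
For an uncompetitive inhibitor, both parameters are divided by α, giving Vmax/α and Km/α: Km,app = 0.120 nM, Vmax,app = 10.5 μmol·min⁻¹.
v = Vmax,app·[S]/(Km,app + [S]) = 10.5 × 0.999/(0.120 + 0.999) = 9.40 μmol·min⁻¹.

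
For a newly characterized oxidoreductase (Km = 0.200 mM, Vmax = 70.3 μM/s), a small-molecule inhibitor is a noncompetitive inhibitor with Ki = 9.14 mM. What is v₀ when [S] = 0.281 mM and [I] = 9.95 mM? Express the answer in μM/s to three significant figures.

With α = 1 + [I]/Ki = 1 + 9.95/9.14 = 2.089, the noncompetitive rate law is v = (Vmax/α)·[S] / (Km + [S]).
v = (70.3/2.089)×0.281 / (0.200 + 0.281) = 9.458/0.4810 = 19.7 μM/s.

19.7 μM/s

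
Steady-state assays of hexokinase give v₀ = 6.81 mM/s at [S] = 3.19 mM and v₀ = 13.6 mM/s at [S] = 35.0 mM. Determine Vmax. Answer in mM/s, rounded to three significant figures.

From v = Vmax[S]/(Km+[S]), each point gives Vmax = v(Km+[S])/[S].
Equating: 6.81(Km+3.19)/3.19 = 13.6(Km+35.0)/35.0.
2.135·Km + 6.81 = 0.3886·Km + 13.6, so (2.135 − 0.3886)·Km = 13.6 − 6.81.
Km = 6.790/1.746 = 3.89 mM; then Vmax = 6.81(3.89+3.19)/3.19 = 15.1 mM/s.

15.1 mM/s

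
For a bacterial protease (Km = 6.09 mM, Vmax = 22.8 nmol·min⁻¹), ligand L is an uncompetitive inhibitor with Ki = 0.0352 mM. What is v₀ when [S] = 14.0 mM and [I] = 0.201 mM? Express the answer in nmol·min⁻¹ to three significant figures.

α = 1 + [I]/Ki = 1 + 0.201/0.0352 = 6.710.
For an uncompetitive inhibitor, both parameters are divided by α, giving Vmax/α and Km/α: Km,app = 0.908 mM, Vmax,app = 3.40 nmol·min⁻¹.
v = Vmax,app·[S]/(Km,app + [S]) = 3.40 × 14.0/(0.908 + 14.0) = 3.19 nmol·min⁻¹.

3.19 nmol·min⁻¹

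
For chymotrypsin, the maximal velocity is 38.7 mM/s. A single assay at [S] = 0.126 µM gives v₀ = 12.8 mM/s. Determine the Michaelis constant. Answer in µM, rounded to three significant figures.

From v = Vmax[S]/(Km+[S]), Km = [S](Vmax − v)/v.
Km = 0.126 × (38.7 − 12.8) / 12.8 = 3.263/12.8 = 0.255 µM.

0.255 µM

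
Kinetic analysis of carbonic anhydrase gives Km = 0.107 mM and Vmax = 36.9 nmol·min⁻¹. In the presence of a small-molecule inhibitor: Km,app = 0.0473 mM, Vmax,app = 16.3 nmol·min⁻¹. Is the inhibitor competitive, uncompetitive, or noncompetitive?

Both Km and Vmax decrease by the same factor (~2.26-fold) — characteristic of uncompetitive inhibition.

uncompetitive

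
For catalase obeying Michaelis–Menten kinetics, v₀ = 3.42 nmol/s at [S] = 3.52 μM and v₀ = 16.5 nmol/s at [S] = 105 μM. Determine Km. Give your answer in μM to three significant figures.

In reciprocal form, 1/v = (Km/Vmax)·(1/[S]) + 1/Vmax. The two points give (1/[S], 1/v) = (0.2841, 0.2924) and (0.009524, 0.06061).
Slope = (0.2924 − 0.06061)/(0.2841 − 0.009524) = 0.8442; intercept = 0.2924 − 0.8442×0.2841 = 0.05257.
Vmax = 1/intercept = 19.0 nmol/s; Km = slope × Vmax = 0.8442 × 19.0 = 16.1 μM.

16.1 μM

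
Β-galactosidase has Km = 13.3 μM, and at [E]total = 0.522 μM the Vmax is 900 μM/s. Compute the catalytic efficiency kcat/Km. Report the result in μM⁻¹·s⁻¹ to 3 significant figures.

130 μM⁻¹·s⁻¹

kcat = Vmax/[E]total = 900/0.522 = 1720 s⁻¹.
kcat/Km = 1720/13.3 = 130 μM⁻¹·s⁻¹.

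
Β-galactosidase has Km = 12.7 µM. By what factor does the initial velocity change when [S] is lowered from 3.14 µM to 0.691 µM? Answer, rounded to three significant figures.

0.260

The fractional saturations are [S]/(Km+[S]) = 3.14/15.84 = 0.1982 and 0.691/13.39 = 0.05160.
v₂/v₁ is just their ratio: 0.05160/0.1982 = 0.260.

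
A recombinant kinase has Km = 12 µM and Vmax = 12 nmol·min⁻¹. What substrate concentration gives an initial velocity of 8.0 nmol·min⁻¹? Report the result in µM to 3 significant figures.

Rearranging v = Vmax[S]/(Km+[S]) gives [S] = Km·v/(Vmax − v).
[S] = 12 × 8.0 / (12 − 8.0) = 96.00/4.000 = 24.0 µM.

24.0 µM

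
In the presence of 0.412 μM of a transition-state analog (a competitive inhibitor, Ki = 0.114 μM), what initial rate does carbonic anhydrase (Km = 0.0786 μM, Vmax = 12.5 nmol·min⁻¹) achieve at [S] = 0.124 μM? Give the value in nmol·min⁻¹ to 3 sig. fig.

With α = 1 + [I]/Ki = 1 + 0.412/0.114 = 4.614, the competitive rate law is v = Vmax[S] / (αKm + [S]).
v = 12.5×0.124 / (4.614×0.0786 + 0.124) = 1.550/0.4867 = 3.18 nmol·min⁻¹.

3.18 nmol·min⁻¹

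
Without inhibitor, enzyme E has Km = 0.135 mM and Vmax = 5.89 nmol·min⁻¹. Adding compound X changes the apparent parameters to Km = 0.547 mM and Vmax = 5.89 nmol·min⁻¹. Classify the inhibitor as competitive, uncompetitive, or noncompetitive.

Km increases (0.135 → 0.547 mM) while Vmax is unchanged — the hallmark of competitive inhibition.

competitive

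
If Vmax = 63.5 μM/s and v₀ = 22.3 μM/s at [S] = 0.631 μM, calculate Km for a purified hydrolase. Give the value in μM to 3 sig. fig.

From v = Vmax[S]/(Km+[S]), Km = [S](Vmax − v)/v.
Km = 0.631 × (63.5 − 22.3) / 22.3 = 26.00/22.3 = 1.17 μM.

1.17 μM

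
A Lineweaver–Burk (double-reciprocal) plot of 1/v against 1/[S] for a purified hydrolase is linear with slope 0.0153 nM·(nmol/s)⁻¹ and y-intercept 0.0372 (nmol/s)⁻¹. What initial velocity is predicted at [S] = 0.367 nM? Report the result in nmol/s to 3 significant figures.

12.7 nmol/s

The y-intercept is 1/Vmax, so Vmax = 1/0.0372 = 26.9 nmol/s.
The slope is Km/Vmax, so Km = 0.0153 × 26.9 = 0.411 nM.
Then v = 26.9 × 0.367/(0.411 + 0.367) = 12.7 nmol/s.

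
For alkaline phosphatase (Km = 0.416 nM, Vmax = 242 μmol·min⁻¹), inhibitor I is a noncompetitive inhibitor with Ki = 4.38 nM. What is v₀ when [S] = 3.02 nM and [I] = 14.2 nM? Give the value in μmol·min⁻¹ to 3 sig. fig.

α = 1 + [I]/Ki = 1 + 14.2/4.38 = 4.242.
For a noncompetitive inhibitor, Vmax is reduced to Vmax/α while Km is unchanged: Km,app = 0.416 nM, Vmax,app = 57.0 μmol·min⁻¹.
v = Vmax,app·[S]/(Km,app + [S]) = 57.0 × 3.02/(0.416 + 3.02) = 50.1 μmol·min⁻¹.

50.1 μmol·min⁻¹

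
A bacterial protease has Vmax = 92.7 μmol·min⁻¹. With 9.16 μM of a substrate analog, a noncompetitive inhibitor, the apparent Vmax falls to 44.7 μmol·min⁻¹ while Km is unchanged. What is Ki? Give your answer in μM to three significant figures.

Noncompetitive: Vmax,app = Vmax/α with α = 1 + [I]/Ki.
α = Vmax/Vmax,app = 92.7/44.7 = 2.074.
Ki = [I]/(α − 1) = 9.16/1.074 = 8.53 μM.

8.53 μM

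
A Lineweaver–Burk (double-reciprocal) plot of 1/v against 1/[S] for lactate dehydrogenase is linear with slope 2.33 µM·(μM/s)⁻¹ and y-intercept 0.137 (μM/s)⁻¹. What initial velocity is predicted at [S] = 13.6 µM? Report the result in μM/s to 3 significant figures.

3.24 μM/s

The y-intercept is 1/Vmax, so Vmax = 1/0.137 = 7.30 μM/s.
The slope is Km/Vmax, so Km = 2.33 × 7.30 = 17.0 µM.
Then v = 7.30 × 13.6/(17.0 + 13.6) = 3.24 μM/s.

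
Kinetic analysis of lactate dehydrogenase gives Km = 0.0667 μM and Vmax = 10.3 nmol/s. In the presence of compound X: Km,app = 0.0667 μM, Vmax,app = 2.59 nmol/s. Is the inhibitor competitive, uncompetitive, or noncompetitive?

Vmax decreases (10.3 → 2.59 nmol/s) while Km is unchanged — pure noncompetitive inhibition.

noncompetitive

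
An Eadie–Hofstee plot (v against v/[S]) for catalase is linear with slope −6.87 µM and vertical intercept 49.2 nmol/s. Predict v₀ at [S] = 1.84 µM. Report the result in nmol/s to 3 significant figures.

10.4 nmol/s

In the Eadie–Hofstee form v = Vmax − Km·(v/[S]), the slope is −Km and the intercept is Vmax, so Km = 6.87 µM and Vmax = 49.2 nmol/s.
v = 49.2 × 1.84/(6.87 + 1.84) = 10.4 nmol/s.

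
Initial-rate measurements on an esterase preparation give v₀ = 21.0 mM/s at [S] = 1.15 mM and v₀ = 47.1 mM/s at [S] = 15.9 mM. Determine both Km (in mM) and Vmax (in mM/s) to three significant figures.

Km = 1.71 mM; Vmax = 52.2 mM/s

From v = Vmax[S]/(Km+[S]), each point gives Vmax = v(Km+[S])/[S].
Equating: 21.0(Km+1.15)/1.15 = 47.1(Km+15.9)/15.9.
18.26·Km + 21.0 = 2.962·Km + 47.1, so (18.26 − 2.962)·Km = 47.1 − 21.0.
Km = 26.10/15.30 = 1.71 mM; then Vmax = 21.0(1.71+1.15)/1.15 = 52.2 mM/s.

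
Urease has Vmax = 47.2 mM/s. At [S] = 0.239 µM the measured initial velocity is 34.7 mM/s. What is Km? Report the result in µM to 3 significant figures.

From v = Vmax[S]/(Km+[S]), Km = [S](Vmax − v)/v.
Km = 0.239 × (47.2 − 34.7) / 34.7 = 2.988/34.7 = 0.0861 µM.

0.0861 µM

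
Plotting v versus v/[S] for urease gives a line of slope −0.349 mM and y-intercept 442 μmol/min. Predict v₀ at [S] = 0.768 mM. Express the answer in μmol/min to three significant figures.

304 μmol/min

In the Eadie–Hofstee form v = Vmax − Km·(v/[S]), the slope is −Km and the intercept is Vmax, so Km = 0.349 mM and Vmax = 442 μmol/min.
v = 442 × 0.768/(0.349 + 0.768) = 304 μmol/min.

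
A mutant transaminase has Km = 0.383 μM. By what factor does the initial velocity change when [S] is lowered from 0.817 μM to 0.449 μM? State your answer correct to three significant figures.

The fractional saturations are [S]/(Km+[S]) = 0.817/1.200 = 0.6808 and 0.449/0.8320 = 0.5397.
v₂/v₁ is just their ratio: 0.5397/0.6808 = 0.793.

0.793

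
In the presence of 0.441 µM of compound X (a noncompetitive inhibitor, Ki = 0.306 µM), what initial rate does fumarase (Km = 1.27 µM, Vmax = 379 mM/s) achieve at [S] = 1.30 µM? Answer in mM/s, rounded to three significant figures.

78.5 mM/s

With α = 1 + [I]/Ki = 1 + 0.441/0.306 = 2.441, the noncompetitive rate law is v = (Vmax/α)·[S] / (Km + [S]).
v = (379/2.441)×1.30 / (1.27 + 1.30) = 201.8/2.570 = 78.5 mM/s.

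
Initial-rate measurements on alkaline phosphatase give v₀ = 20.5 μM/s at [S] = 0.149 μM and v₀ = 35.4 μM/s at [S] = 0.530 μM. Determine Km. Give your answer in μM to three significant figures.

From v = Vmax[S]/(Km+[S]), each point gives Vmax = v(Km+[S])/[S].
Equating: 20.5(Km+0.149)/0.149 = 35.4(Km+0.530)/0.530.
137.6·Km + 20.5 = 66.79·Km + 35.4, so (137.6 − 66.79)·Km = 35.4 − 20.5.
Km = 14.90/70.79 = 0.210 μM; then Vmax = 20.5(0.210+0.149)/0.149 = 49.5 μM/s.

0.210 μM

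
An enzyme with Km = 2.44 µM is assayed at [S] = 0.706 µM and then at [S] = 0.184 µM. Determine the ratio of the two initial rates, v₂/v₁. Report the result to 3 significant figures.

Since Vmax cancels, v₂/v₁ = [S]₂(Km+[S]₁) / [S]₁(Km+[S]₂).
= 0.184×(2.44+0.706) / (0.706×(2.44+0.184)) = 0.5789/1.853 = 0.312.

0.312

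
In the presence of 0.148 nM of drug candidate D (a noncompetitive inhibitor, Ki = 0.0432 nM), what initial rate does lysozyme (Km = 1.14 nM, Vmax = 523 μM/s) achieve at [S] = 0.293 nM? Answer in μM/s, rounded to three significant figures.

24.2 μM/s

With α = 1 + [I]/Ki = 1 + 0.148/0.0432 = 4.426, the noncompetitive rate law is v = (Vmax/α)·[S] / (Km + [S]).
v = (523/4.426)×0.293 / (1.14 + 0.293) = 34.62/1.433 = 24.2 μM/s.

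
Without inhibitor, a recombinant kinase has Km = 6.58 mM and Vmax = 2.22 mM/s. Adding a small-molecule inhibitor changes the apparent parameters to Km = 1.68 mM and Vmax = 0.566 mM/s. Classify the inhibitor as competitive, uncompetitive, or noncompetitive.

uncompetitive

Both Km and Vmax decrease by the same factor (~3.92-fold) — characteristic of uncompetitive inhibition.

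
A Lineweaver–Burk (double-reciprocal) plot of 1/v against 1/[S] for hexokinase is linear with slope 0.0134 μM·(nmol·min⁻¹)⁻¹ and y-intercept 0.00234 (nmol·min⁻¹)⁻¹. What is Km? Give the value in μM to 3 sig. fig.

5.73 μM

y-intercept = 1/Vmax ⇒ Vmax = 427 nmol·min⁻¹; slope = Km/Vmax ⇒ Km = slope × Vmax.
Km = 0.0134 × 427 = 5.73 μM.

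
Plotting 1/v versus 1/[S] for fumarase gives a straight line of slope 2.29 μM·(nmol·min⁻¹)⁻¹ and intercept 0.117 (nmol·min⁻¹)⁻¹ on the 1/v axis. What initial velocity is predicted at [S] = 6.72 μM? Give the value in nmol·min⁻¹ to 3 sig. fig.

2.18 nmol·min⁻¹

The y-intercept is 1/Vmax, so Vmax = 1/0.117 = 8.55 nmol·min⁻¹.
The slope is Km/Vmax, so Km = 2.29 × 8.55 = 19.6 μM.
Then v = 8.55 × 6.72/(19.6 + 6.72) = 2.18 nmol·min⁻¹.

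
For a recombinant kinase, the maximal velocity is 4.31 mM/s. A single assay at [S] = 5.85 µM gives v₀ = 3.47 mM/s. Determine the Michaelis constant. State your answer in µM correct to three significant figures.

1.42 µM

v/Vmax = 3.47/4.31 = 0.8051 = [S]/(Km+[S]).
So Km + [S] = [S]/0.8051 = 7.266 µM, giving Km = 7.266 − 5.85 = 1.42 µM.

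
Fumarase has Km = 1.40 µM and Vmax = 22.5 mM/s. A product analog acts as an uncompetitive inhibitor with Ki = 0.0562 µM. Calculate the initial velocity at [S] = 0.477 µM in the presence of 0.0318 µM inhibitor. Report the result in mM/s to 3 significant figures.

With α = 1 + [I]/Ki = 1 + 0.0318/0.0562 = 1.566, the uncompetitive rate law is v = (Vmax/α)·[S] / (Km/α + [S]).
v = (22.5/1.566)×0.477 / (1.40/1.566 + 0.477) = 6.854/1.371 = 5.00 mM/s.

5.00 mM/s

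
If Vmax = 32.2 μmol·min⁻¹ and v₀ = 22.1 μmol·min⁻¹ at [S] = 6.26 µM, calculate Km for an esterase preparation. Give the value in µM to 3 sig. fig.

v/Vmax = 22.1/32.2 = 0.6863 = [S]/(Km+[S]).
So Km + [S] = [S]/0.6863 = 9.121 µM, giving Km = 9.121 − 6.26 = 2.86 µM.

2.86 µM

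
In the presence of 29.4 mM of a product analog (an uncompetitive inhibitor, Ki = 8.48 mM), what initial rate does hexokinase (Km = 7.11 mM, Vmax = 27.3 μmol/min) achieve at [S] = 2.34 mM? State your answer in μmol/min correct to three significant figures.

With α = 1 + [I]/Ki = 1 + 29.4/8.48 = 4.467, the uncompetitive rate law is v = (Vmax/α)·[S] / (Km/α + [S]).
v = (27.3/4.467)×2.34 / (7.11/4.467 + 2.34) = 14.30/3.932 = 3.64 μmol/min.

3.64 μmol/min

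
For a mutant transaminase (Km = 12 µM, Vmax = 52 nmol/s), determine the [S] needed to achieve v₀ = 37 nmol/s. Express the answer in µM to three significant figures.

The required fractional saturation is v/Vmax = 37/52 = 0.7115.
Then [S]/(Km+[S]) = 0.7115 ⇒ [S] = 12 × 0.7115/(1 − 0.7115) = 29.6 µM.

29.6 µM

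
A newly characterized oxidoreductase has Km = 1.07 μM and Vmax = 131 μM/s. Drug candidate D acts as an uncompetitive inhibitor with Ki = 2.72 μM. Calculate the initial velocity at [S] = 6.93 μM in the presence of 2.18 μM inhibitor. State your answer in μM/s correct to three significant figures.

67.0 μM/s

With α = 1 + [I]/Ki = 1 + 2.18/2.72 = 1.801, the uncompetitive rate law is v = (Vmax/α)·[S] / (Km/α + [S]).
v = (131/1.801)×6.93 / (1.07/1.801 + 6.93) = 503.9/7.524 = 67.0 μM/s.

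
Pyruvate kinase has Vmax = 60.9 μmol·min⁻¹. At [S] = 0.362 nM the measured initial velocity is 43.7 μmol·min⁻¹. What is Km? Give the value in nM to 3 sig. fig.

v/Vmax = 43.7/60.9 = 0.7176 = [S]/(Km+[S]).
So Km + [S] = [S]/0.7176 = 0.5045 nM, giving Km = 0.5045 − 0.362 = 0.142 nM.

0.142 nM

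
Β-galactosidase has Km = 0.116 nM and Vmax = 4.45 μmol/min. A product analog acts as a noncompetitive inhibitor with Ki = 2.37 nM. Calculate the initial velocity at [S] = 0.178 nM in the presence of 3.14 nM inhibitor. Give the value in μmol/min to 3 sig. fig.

1.16 μmol/min

α = 1 + [I]/Ki = 1 + 3.14/2.37 = 2.325.
For a noncompetitive inhibitor, Vmax is reduced to Vmax/α while Km is unchanged: Km,app = 0.116 nM, Vmax,app = 1.91 μmol/min.
v = Vmax,app·[S]/(Km,app + [S]) = 1.91 × 0.178/(0.116 + 0.178) = 1.16 μmol/min.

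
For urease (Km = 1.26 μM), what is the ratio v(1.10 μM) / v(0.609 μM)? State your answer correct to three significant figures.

The fractional saturations are [S]/(Km+[S]) = 0.609/1.869 = 0.3258 and 1.10/2.360 = 0.4661.
v₂/v₁ is just their ratio: 0.4661/0.3258 = 1.43.

1.43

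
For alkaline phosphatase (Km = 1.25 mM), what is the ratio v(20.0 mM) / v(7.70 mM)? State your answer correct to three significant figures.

1.09

The fractional saturations are [S]/(Km+[S]) = 7.70/8.950 = 0.8603 and 20.0/21.25 = 0.9412.
v₂/v₁ is just their ratio: 0.9412/0.8603 = 1.09.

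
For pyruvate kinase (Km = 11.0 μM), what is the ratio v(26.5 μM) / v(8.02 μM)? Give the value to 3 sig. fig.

1.68

The fractional saturations are [S]/(Km+[S]) = 8.02/19.02 = 0.4217 and 26.5/37.50 = 0.7067.
v₂/v₁ is just their ratio: 0.7067/0.4217 = 1.68.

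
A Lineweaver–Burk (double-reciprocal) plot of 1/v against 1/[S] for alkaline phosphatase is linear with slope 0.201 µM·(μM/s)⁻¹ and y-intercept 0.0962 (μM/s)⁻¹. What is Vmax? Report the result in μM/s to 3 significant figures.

The y-intercept of a Lineweaver–Burk plot equals 1/Vmax, so Vmax = 1/0.0962 = 10.4 μM/s.

10.4 μM/s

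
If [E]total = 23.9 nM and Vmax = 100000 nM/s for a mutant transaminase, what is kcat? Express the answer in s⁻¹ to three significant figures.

4180 s⁻¹

kcat = Vmax/[E]total = 100000 nM/s / 23.9 nM = 4180 s⁻¹.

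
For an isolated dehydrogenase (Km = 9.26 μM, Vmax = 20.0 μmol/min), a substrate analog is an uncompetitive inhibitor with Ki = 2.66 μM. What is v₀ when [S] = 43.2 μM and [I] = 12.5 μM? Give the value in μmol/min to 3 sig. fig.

With α = 1 + [I]/Ki = 1 + 12.5/2.66 = 5.699, the uncompetitive rate law is v = (Vmax/α)·[S] / (Km/α + [S]).
v = (20.0/5.699)×43.2 / (9.26/5.699 + 43.2) = 151.6/44.82 = 3.38 μmol/min.

3.38 μmol/min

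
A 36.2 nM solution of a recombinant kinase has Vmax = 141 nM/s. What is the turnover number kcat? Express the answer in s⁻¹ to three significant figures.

kcat = Vmax/[E]total = 141 nM/s / 36.2 nM = 3.90 s⁻¹.

3.90 s⁻¹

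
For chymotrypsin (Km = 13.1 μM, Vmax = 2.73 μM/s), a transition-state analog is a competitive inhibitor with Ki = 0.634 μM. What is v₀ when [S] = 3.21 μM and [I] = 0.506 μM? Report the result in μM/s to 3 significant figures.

α = 1 + [I]/Ki = 1 + 0.506/0.634 = 1.798.
For a competitive inhibitor, Vmax is unchanged and the apparent Km becomes α·Km: Km,app = 23.6 μM, Vmax,app = 2.73 μM/s.
v = Vmax,app·[S]/(Km,app + [S]) = 2.73 × 3.21/(23.6 + 3.21) = 0.327 μM/s.

0.327 μM/s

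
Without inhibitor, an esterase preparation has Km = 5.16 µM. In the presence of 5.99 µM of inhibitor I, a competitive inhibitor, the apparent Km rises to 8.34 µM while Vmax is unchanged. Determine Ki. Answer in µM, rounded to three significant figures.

Competitive: Km,app = α·Km with α = 1 + [I]/Ki.
α = Km,app/Km = 8.34/5.16 = 1.616.
Ki = [I]/(α − 1) = 5.99/0.6163 = 9.72 µM.

9.72 µM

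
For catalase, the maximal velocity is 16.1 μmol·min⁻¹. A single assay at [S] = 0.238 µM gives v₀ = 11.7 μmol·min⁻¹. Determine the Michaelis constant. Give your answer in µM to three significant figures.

From v = Vmax[S]/(Km+[S]), Km = [S](Vmax − v)/v.
Km = 0.238 × (16.1 − 11.7) / 11.7 = 1.047/11.7 = 0.0895 µM.

0.0895 µM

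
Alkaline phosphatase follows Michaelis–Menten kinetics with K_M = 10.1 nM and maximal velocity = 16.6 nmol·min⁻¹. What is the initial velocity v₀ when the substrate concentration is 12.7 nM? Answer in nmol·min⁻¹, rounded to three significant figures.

9.25 nmol·min⁻¹

[S]/(Km+[S]) = 12.7/22.80 = 0.5570, the fractional saturation.
v = 0.5570 × Vmax = 0.5570 × 16.6 = 9.25 nmol·min⁻¹.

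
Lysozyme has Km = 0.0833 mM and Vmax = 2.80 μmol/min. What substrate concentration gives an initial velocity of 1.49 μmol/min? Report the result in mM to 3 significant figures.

Rearranging v = Vmax[S]/(Km+[S]) gives [S] = Km·v/(Vmax − v).
[S] = 0.0833 × 1.49 / (2.80 − 1.49) = 0.1241/1.310 = 0.0947 mM.

0.0947 mM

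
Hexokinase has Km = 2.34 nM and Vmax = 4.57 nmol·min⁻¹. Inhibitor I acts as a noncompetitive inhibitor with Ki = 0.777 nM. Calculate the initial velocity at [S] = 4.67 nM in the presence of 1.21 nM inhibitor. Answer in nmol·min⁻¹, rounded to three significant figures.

1.19 nmol·min⁻¹

With α = 1 + [I]/Ki = 1 + 1.21/0.777 = 2.557, the noncompetitive rate law is v = (Vmax/α)·[S] / (Km + [S]).
v = (4.57/2.557)×4.67 / (2.34 + 4.67) = 8.346/7.010 = 1.19 nmol·min⁻¹.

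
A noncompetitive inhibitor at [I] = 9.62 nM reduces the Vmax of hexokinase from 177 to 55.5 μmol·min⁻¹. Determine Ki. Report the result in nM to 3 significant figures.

4.39 nM

Noncompetitive: Vmax,app = Vmax/α with α = 1 + [I]/Ki.
α = Vmax/Vmax,app = 177/55.5 = 3.189.
Since α = 1 + [I]/Ki, [I]/Ki = 3.189 − 1 = 2.189 and Ki = 9.62/2.189 = 4.39 nM.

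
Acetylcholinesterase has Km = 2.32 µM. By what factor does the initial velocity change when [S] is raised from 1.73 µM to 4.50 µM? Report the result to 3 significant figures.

Since Vmax cancels, v₂/v₁ = [S]₂(Km+[S]₁) / [S]₁(Km+[S]₂).
= 4.50×(2.32+1.73) / (1.73×(2.32+4.50)) = 18.22/11.80 = 1.54.

1.54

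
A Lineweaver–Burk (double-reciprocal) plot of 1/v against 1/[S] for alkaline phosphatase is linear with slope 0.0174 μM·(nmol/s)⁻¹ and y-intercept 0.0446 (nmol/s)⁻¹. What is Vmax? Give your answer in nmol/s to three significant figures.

22.4 nmol/s

The y-intercept of a Lineweaver–Burk plot equals 1/Vmax, so Vmax = 1/0.0446 = 22.4 nmol/s.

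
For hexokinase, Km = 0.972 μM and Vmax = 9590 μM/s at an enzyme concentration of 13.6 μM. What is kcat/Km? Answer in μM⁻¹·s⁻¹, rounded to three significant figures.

kcat = Vmax/[E]total = 9590/13.6 = 705 s⁻¹.
kcat/Km = 705/0.972 = 725 μM⁻¹·s⁻¹.

725 μM⁻¹·s⁻¹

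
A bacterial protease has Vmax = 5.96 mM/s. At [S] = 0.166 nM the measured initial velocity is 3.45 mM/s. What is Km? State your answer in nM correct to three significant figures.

v/Vmax = 3.45/5.96 = 0.5789 = [S]/(Km+[S]).
So Km + [S] = [S]/0.5789 = 0.2868 nM, giving Km = 0.2868 − 0.166 = 0.121 nM.

0.121 nM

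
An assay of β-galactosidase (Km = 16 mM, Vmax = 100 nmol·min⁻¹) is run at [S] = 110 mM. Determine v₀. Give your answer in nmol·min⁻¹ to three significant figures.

87.3 nmol·min⁻¹

[S]/(Km+[S]) = 110/126.0 = 0.8730, the fractional saturation.
v = 0.8730 × Vmax = 0.8730 × 100 = 87.3 nmol·min⁻¹.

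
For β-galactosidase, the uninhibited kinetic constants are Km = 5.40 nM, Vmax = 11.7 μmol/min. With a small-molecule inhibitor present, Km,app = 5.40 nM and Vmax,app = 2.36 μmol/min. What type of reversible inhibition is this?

noncompetitive

Vmax decreases (11.7 → 2.36 μmol/min) while Km is unchanged — pure noncompetitive inhibition.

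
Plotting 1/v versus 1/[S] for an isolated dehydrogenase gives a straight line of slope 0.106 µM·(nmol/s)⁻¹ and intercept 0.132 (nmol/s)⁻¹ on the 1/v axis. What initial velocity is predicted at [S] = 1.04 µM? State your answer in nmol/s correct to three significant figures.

4.27 nmol/s

The y-intercept is 1/Vmax, so Vmax = 1/0.132 = 7.58 nmol/s.
The slope is Km/Vmax, so Km = 0.106 × 7.58 = 0.803 µM.
Then v = 7.58 × 1.04/(0.803 + 1.04) = 4.27 nmol/s.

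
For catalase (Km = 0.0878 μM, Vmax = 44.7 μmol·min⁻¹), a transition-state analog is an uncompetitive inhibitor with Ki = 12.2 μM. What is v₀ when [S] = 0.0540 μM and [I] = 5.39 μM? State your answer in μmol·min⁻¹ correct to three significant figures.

14.6 μmol·min⁻¹

α = 1 + [I]/Ki = 1 + 5.39/12.2 = 1.442.
For an uncompetitive inhibitor, both parameters are divided by α, giving Vmax/α and Km/α: Km,app = 0.0609 μM, Vmax,app = 31.0 μmol·min⁻¹.
v = Vmax,app·[S]/(Km,app + [S]) = 31.0 × 0.0540/(0.0609 + 0.0540) = 14.6 μmol·min⁻¹.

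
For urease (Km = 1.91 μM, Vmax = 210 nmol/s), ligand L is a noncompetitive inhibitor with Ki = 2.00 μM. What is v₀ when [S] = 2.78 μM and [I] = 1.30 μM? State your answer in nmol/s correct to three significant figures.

75.4 nmol/s

With α = 1 + [I]/Ki = 1 + 1.30/2.00 = 1.650, the noncompetitive rate law is v = (Vmax/α)·[S] / (Km + [S]).
v = (210/1.650)×2.78 / (1.91 + 2.78) = 353.8/4.690 = 75.4 nmol/s.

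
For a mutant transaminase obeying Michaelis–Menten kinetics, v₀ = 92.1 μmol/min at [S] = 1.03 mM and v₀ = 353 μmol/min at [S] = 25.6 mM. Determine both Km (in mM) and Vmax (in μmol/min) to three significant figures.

Km = 3.45 mM; Vmax = 401 μmol/min

From v = Vmax[S]/(Km+[S]), each point gives Vmax = v(Km+[S])/[S].
Equating: 92.1(Km+1.03)/1.03 = 353(Km+25.6)/25.6.
89.42·Km + 92.1 = 13.79·Km + 353, so (89.42 − 13.79)·Km = 353 − 92.1.
Km = 260.9/75.63 = 3.45 mM; then Vmax = 92.1(3.45+1.03)/1.03 = 401 μmol/min.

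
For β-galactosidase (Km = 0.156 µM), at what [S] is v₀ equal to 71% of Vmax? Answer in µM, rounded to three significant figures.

0.382 µM

v/Vmax = [S]/(Km+[S]) = 0.71, so [S] = Km·0.71/(1 − 0.71) = 0.156 × 2.448.
[S] = 0.382 µM.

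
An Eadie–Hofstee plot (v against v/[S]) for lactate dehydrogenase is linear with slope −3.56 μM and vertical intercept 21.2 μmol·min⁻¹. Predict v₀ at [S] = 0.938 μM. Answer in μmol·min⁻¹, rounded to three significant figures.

In the Eadie–Hofstee form v = Vmax − Km·(v/[S]), the slope is −Km and the intercept is Vmax, so Km = 3.56 μM and Vmax = 21.2 μmol·min⁻¹.
v = 21.2 × 0.938/(3.56 + 0.938) = 4.42 μmol·min⁻¹.

4.42 μmol·min⁻¹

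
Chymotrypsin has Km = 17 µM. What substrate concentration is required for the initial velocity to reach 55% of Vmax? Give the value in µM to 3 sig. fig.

20.8 µM

v/Vmax = [S]/(Km+[S]) = 0.55, so [S] = Km·0.55/(1 − 0.55) = 17 × 1.222.
[S] = 20.8 µM.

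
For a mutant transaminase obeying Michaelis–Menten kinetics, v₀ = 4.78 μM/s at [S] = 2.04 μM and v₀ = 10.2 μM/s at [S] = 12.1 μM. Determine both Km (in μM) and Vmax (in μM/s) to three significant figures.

From v = Vmax[S]/(Km+[S]), each point gives Vmax = v(Km+[S])/[S].
Equating: 4.78(Km+2.04)/2.04 = 10.2(Km+12.1)/12.1.
2.343·Km + 4.78 = 0.8430·Km + 10.2, so (2.343 − 0.8430)·Km = 10.2 − 4.78.
Km = 5.420/1.500 = 3.61 μM; then Vmax = 4.78(3.61+2.04)/2.04 = 13.2 μM/s.

Km = 3.61 μM; Vmax = 13.2 μM/s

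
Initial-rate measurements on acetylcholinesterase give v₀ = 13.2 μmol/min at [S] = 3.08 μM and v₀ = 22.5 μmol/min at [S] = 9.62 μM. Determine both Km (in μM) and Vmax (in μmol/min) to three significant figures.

Km = 4.78 μM; Vmax = 33.7 μmol/min

In reciprocal form, 1/v = (Km/Vmax)·(1/[S]) + 1/Vmax. The two points give (1/[S], 1/v) = (0.3247, 0.07576) and (0.1040, 0.04444).
Slope = (0.07576 − 0.04444)/(0.3247 − 0.1040) = 0.1419; intercept = 0.07576 − 0.1419×0.3247 = 0.02970.
Vmax = 1/intercept = 33.7 μmol/min; Km = slope × Vmax = 0.1419 × 33.7 = 4.78 μM.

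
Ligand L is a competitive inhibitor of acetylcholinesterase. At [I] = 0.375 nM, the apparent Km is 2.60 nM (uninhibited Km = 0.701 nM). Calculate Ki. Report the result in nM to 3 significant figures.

Competitive: Km,app = α·Km with α = 1 + [I]/Ki.
α = Km,app/Km = 2.60/0.701 = 3.709.
Ki = [I]/(α − 1) = 0.375/2.709 = 0.138 nM.

0.138 nM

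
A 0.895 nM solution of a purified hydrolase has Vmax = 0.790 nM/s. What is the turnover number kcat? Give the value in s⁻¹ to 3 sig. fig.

kcat = Vmax/[E]total = 0.790 nM/s / 0.895 nM = 0.883 s⁻¹.

0.883 s⁻¹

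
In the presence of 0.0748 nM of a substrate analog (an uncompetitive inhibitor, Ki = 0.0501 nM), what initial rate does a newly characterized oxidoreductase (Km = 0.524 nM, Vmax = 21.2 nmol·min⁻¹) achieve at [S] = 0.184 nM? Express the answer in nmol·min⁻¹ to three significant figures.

With α = 1 + [I]/Ki = 1 + 0.0748/0.0501 = 2.493, the uncompetitive rate law is v = (Vmax/α)·[S] / (Km/α + [S]).
v = (21.2/2.493)×0.184 / (0.524/2.493 + 0.184) = 1.565/0.3942 = 3.97 nmol·min⁻¹.

3.97 nmol·min⁻¹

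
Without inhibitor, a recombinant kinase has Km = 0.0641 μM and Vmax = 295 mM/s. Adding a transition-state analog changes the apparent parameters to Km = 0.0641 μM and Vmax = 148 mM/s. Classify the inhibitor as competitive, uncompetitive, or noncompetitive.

noncompetitive

Vmax decreases (295 → 148 mM/s) while Km is unchanged — pure noncompetitive inhibition.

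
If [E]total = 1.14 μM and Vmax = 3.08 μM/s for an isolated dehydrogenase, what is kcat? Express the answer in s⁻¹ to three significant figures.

2.70 s⁻¹

kcat = Vmax/[E]total = 3.08 μM/s / 1.14 μM = 2.70 s⁻¹.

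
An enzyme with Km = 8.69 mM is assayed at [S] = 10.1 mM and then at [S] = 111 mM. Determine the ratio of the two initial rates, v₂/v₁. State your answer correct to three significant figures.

Since Vmax cancels, v₂/v₁ = [S]₂(Km+[S]₁) / [S]₁(Km+[S]₂).
= 111×(8.69+10.1) / (10.1×(8.69+111)) = 2086/1209 = 1.73.

1.73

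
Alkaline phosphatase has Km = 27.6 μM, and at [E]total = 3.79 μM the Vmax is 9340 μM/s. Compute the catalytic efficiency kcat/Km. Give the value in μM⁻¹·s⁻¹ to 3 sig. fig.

kcat = Vmax/[E]total = 9340/3.79 = 2460 s⁻¹.
kcat/Km = 2460/27.6 = 89.3 μM⁻¹·s⁻¹.

89.3 μM⁻¹·s⁻¹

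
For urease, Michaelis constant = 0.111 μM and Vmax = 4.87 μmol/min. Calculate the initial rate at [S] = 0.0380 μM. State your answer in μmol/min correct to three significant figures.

1.24 μmol/min

v = Vmax·[S]/(Km + [S]) = 4.87 × 0.0380 / (0.111 + 0.0380)
  = 0.1851 / 0.1490 = 1.24 μmol/min.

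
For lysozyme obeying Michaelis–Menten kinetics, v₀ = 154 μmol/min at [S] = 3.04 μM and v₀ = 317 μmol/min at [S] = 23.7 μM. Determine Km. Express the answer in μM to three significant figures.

4.37 μM

In reciprocal form, 1/v = (Km/Vmax)·(1/[S]) + 1/Vmax. The two points give (1/[S], 1/v) = (0.3289, 0.006494) and (0.04219, 0.003155).
Slope = (0.006494 − 0.003155)/(0.3289 − 0.04219) = 0.01164; intercept = 0.006494 − 0.01164×0.3289 = 0.002663.
Vmax = 1/intercept = 375 μmol/min; Km = slope × Vmax = 0.01164 × 375 = 4.37 μM.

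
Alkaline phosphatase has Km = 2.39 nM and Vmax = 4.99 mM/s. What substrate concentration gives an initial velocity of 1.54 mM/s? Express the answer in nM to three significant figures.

1.07 nM

The required fractional saturation is v/Vmax = 1.54/4.99 = 0.3086.
Then [S]/(Km+[S]) = 0.3086 ⇒ [S] = 2.39 × 0.3086/(1 − 0.3086) = 1.07 nM.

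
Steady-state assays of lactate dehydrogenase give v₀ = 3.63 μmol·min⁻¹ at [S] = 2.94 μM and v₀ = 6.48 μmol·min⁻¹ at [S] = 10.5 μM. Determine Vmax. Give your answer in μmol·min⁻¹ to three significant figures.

9.33 μmol·min⁻¹

From v = Vmax[S]/(Km+[S]), each point gives Vmax = v(Km+[S])/[S].
Equating: 3.63(Km+2.94)/2.94 = 6.48(Km+10.5)/10.5.
1.235·Km + 3.63 = 0.6171·Km + 6.48, so (1.235 − 0.6171)·Km = 6.48 − 3.63.
Km = 2.850/0.6176 = 4.62 μM; then Vmax = 3.63(4.62+2.94)/2.94 = 9.33 μmol·min⁻¹.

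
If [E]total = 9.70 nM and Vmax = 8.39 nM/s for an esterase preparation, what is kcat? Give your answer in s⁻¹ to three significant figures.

kcat = Vmax/[E]total = 8.39 nM/s / 9.70 nM = 0.865 s⁻¹.

0.865 s⁻¹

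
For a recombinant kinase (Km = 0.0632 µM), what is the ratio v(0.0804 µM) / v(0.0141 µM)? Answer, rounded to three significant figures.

The fractional saturations are [S]/(Km+[S]) = 0.0141/0.07730 = 0.1824 and 0.0804/0.1436 = 0.5599.
v₂/v₁ is just their ratio: 0.5599/0.1824 = 3.07.

3.07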